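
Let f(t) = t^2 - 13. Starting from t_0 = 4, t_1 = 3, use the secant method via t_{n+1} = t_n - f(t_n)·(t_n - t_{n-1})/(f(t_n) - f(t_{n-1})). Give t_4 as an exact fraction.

f(4) = 3, f(3) = -4. t_2 = 3 - (-4)·(3 - 4)/((-4) - 3) = 25/7.
f(3) = -4, f(25/7) = -12/49. t_3 = (25/7) - (-12/49)·((25/7) - 3)/((-12/49) - (-4)) = 83/23.
f(25/7) = -12/49, f(83/23) = 12/529. t_4 = (83/23) - (12/529)·((83/23) - (25/7))/((12/529) - (-12/49)) = 1042/289.

1042/289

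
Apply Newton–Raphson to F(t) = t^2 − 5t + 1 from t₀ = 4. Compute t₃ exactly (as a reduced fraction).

551/115

F'(t) = 2t − 5.
F(4) = −3, F'(4) = 3, so t₁ = 4 − (−3)/3 = 5.
F(5) = 1, F'(5) = 5, so t₂ = 5 − 1/5 = 24/5.
F(24/5) = 1/25, F'(24/5) = 23/5, so t₃ = (24/5) − (1/25)/(23/5) = 551/115.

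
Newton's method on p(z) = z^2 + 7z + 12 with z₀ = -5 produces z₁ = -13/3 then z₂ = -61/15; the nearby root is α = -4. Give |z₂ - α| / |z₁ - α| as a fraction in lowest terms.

z₁ - α = -13/3 - (-4) = -13/3 + 4 = -1/3, so |z₁ - α| = 1/3.
z₂ - α = -61/15 - (-4) = -61/15 + 4 = -1/15, so |z₂ - α| = 1/15.
Ratio = (1/15) / (1/3) = 1/5.

1/5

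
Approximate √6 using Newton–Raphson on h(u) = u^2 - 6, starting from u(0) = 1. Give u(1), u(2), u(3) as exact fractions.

h'(u) = 2u.
h(1) = -5, h'(1) = 2, so u(1) = 1 - (-5)/2 = 7/2.
h(7/2) = 25/4, h'(7/2) = 7, so u(2) = (7/2) - (25/4)/7 = 73/28.
h(73/28) = 625/784, h'(73/28) = 73/14, so u(3) = (73/28) - (625/784)/(73/14) = 10033/4088.

u(1) = 7/2, u(2) = 73/28, u(3) = 10033/4088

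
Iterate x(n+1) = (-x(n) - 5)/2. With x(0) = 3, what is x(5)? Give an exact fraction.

x(1) = (-3 - 5)/2 = -4.
x(2) = (-(-4) - 5)/2 = -1/2.
x(3) = (-(-1/2) - 5)/2 = -9/4.
x(4) = (-(-9/4) - 5)/2 = -11/8.
x(5) = (-(-11/8) - 5)/2 = -29/16.

-29/16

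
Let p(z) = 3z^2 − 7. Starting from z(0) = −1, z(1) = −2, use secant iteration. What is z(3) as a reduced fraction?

p(−1) = −4, p(−2) = 5. z(2) = (−2) − 5·((−2) − (−1))/(5 − (−4)) = −13/9.
p(−2) = 5, p(−13/9) = −20/27. z(3) = (−13/9) − (−20/27)·((−13/9) − (−2))/((−20/27) − 5) = −47/31.

−47/31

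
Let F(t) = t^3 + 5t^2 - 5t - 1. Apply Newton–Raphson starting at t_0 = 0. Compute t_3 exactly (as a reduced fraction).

-1413593/8239015

F'(t) = 3t^2 + 10t - 5.
F(0) = -1, F'(0) = -5, so t_1 = 0 - (-1)/(-5) = -1/5.
F(-1/5) = 24/125, F'(-1/5) = -172/25, so t_2 = (-1/5) - (24/125)/(-172/25) = -37/215.
F(-37/215) = 34272/9938375, F'(-37/215) = -306568/46225, so t_3 = (-37/215) - (34272/9938375)/(-306568/46225) = -1413593/8239015.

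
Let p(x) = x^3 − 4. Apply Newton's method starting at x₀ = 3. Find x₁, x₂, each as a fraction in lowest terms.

x₁ = 58/27, x₂ = 117239/68121

p'(x) = 3x^2.
p(3) = 23, p'(3) = 27, so x₁ = 3 − 23/27 = 58/27.
p(58/27) = 116380/19683, p'(58/27) = 3364/243, so x₂ = (58/27) − (116380/19683)/(3364/243) = 117239/68121.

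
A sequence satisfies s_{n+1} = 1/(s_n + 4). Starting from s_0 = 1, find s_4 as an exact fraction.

s_1 = 1/(1 + 4) = 1/5.
s_2 = 1/(1/5 + 4) = 5/21.
s_3 = 1/(5/21 + 4) = 21/89.
s_4 = 1/(21/89 + 4) = 89/377.

89/377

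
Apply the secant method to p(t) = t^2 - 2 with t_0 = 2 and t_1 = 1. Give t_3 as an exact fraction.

p(2) = 2, p(1) = -1. t_2 = 1 - (-1)·(1 - 2)/((-1) - 2) = 4/3.
p(1) = -1, p(4/3) = -2/9. t_3 = (4/3) - (-2/9)·((4/3) - 1)/((-2/9) - (-1)) = 10/7.

10/7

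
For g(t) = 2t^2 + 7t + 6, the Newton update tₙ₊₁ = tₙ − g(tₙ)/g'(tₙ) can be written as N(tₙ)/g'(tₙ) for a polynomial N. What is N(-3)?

g'(t) = 4t + 7.
N(t) = t·g'(t) − g(t) = t·(4t + 7) − (2t^2 + 7t + 6) = 2t^2 − 6.
N(-3) = 12.

12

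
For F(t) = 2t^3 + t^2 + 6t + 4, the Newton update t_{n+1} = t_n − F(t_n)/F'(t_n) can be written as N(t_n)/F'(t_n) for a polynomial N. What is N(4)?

268

F'(t) = 6t^2 + 2t + 6.
N(t) = t·F'(t) − F(t) = t·(6t^2 + 2t + 6) − (2t^3 + t^2 + 6t + 4) = 4t^3 + t^2 − 4.
N(4) = 268.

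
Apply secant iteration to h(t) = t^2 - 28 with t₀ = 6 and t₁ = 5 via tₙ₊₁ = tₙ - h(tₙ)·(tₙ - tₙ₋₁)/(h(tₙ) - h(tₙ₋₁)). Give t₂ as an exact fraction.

58/11

h(6) = 8, h(5) = -3. t₂ = 5 - (-3)·(5 - 6)/((-3) - 8) = 58/11.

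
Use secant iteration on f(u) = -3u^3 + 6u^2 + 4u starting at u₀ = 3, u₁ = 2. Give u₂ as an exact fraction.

54/23

f(3) = -15, f(2) = 8. u₂ = 2 - 8·(2 - 3)/(8 - (-15)) = 54/23.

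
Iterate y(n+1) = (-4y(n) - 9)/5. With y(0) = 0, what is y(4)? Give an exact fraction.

y(1) = (-4·0 - 9)/5 = -9/5.
y(2) = (-4·(-9/5) - 9)/5 = -9/25.
y(3) = (-4·(-9/25) - 9)/5 = -189/125.
y(4) = (-4·(-189/125) - 9)/5 = -369/625.

-369/625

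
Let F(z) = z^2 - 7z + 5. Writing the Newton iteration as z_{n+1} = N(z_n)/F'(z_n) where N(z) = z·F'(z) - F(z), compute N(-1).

F'(z) = 2z - 7.
N(z) = z·F'(z) - F(z) = z·(2z - 7) - (z^2 - 7z + 5) = z^2 - 5.
N(-1) = -4.

-4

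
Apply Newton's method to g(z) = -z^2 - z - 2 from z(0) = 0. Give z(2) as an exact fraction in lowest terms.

g'(z) = -2z - 1.
g(0) = -2, g'(0) = -1, so z(1) = 0 - (-2)/(-1) = -2.
g(-2) = -4, g'(-2) = 3, so z(2) = (-2) - (-4)/3 = -2/3.

-2/3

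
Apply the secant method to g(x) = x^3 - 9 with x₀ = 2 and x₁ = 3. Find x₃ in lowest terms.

1609/777

g(2) = -1, g(3) = 18. x₂ = 3 - 18·(3 - 2)/(18 - (-1)) = 39/19.
g(3) = 18, g(39/19) = -2412/6859. x₃ = (39/19) - (-2412/6859)·((39/19) - 3)/((-2412/6859) - 18) = 1609/777.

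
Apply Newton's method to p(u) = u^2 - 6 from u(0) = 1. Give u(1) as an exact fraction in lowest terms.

7/2

p'(u) = 2u.
p(1) = -5, p'(1) = 2, so u(1) = 1 - (-5)/2 = 7/2.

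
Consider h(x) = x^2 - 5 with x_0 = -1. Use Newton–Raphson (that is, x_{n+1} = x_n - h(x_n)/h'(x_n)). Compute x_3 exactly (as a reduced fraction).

h'(x) = 2x.
h(-1) = -4, h'(-1) = -2, so x_1 = (-1) - (-4)/(-2) = -3.
h(-3) = 4, h'(-3) = -6, so x_2 = (-3) - 4/(-6) = -7/3.
h(-7/3) = 4/9, h'(-7/3) = -14/3, so x_3 = (-7/3) - (4/9)/(-14/3) = -47/21.

-47/21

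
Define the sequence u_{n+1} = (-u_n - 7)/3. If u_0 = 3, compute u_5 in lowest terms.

-430/243

u_1 = (-3 - 7)/3 = -10/3.
u_2 = (-(-10/3) - 7)/3 = -11/9.
u_3 = (-(-11/9) - 7)/3 = -52/27.
u_4 = (-(-52/27) - 7)/3 = -137/81.
u_5 = (-(-137/81) - 7)/3 = -430/243.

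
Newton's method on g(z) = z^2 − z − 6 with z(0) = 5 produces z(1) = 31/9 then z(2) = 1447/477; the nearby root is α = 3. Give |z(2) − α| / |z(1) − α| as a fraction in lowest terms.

z(1) − α = 31/9 − 3 = 4/9, so |z(1) − α| = 4/9.
z(2) − α = 1447/477 − 3 = 16/477, so |z(2) − α| = 16/477.
Ratio = (16/477) / (4/9) = 4/53.

4/53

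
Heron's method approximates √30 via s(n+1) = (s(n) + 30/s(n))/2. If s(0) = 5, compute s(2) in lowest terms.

s(1) = (5 + 30/5)/2 = 11/2.
s(2) = (11/2 + 30/(11/2))/2 = 241/44.

241/44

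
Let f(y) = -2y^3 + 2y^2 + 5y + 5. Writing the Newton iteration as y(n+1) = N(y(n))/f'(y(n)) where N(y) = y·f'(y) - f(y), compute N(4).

-229

f'(y) = -6y^2 + 4y + 5.
N(y) = y·f'(y) - f(y) = y·(-6y^2 + 4y + 5) - (-2y^3 + 2y^2 + 5y + 5) = -4y^3 + 2y^2 - 5.
N(4) = -229.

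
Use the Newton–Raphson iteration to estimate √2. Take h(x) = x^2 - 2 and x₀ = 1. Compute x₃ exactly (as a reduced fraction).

577/408

h'(x) = 2x.
h(1) = -1, h'(1) = 2, so x₁ = 1 - (-1)/2 = 3/2.
h(3/2) = 1/4, h'(3/2) = 3, so x₂ = (3/2) - (1/4)/3 = 17/12.
h(17/12) = 1/144, h'(17/12) = 17/6, so x₃ = (17/12) - (1/144)/(17/6) = 577/408.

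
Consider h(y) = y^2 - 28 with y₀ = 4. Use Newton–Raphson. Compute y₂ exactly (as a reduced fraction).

h'(y) = 2y.
h(4) = -12, h'(4) = 8, so y₁ = 4 - (-12)/8 = 11/2.
h(11/2) = 9/4, h'(11/2) = 11, so y₂ = (11/2) - (9/4)/11 = 233/44.

233/44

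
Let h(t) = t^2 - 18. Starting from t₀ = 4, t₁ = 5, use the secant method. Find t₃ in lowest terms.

352/83

h(4) = -2, h(5) = 7. t₂ = 5 - 7·(5 - 4)/(7 - (-2)) = 38/9.
h(5) = 7, h(38/9) = -14/81. t₃ = (38/9) - (-14/81)·((38/9) - 5)/((-14/81) - 7) = 352/83.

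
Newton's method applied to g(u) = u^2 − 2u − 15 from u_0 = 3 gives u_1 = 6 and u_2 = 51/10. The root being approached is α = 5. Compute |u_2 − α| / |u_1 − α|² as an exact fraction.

u_1 − α = 6 − 5 = 1, so |u_1 − α| = 1.
u_2 − α = 51/10 − 5 = 1/10, so |u_2 − α| = 1/10.
|u_1 − α|² = 1.
Ratio = (1/10) / 1 = 1/10.

1/10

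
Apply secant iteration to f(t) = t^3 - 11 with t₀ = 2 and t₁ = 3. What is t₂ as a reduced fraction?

41/19

f(2) = -3, f(3) = 16. t₂ = 3 - 16·(3 - 2)/(16 - (-3)) = 41/19.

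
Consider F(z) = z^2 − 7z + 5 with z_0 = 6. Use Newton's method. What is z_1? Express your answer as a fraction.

F'(z) = 2z − 7.
F(6) = −1, F'(6) = 5, so z_1 = 6 − (−1)/5 = 31/5.

31/5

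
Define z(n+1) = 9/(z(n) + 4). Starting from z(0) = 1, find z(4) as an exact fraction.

z(1) = 9/(1 + 4) = 9/5.
z(2) = 9/(9/5 + 4) = 45/29.
z(3) = 9/(45/29 + 4) = 261/161.
z(4) = 9/(261/161 + 4) = 1449/905.

1449/905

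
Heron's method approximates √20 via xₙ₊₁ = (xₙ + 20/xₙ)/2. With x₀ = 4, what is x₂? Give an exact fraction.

161/36

x₁ = (4 + 20/4)/2 = 9/2.
x₂ = (9/2 + 20/(9/2))/2 = 161/36.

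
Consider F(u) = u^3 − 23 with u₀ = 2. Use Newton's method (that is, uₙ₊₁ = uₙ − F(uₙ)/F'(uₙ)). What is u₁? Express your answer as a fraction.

13/4

F'(u) = 3u^2.
F(2) = −15, F'(2) = 12, so u₁ = 2 − (−15)/12 = 13/4.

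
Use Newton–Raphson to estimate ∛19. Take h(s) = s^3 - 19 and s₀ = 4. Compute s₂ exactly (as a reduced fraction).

h'(s) = 3s^2.
h(4) = 45, h'(4) = 48, so s₁ = 4 - 45/48 = 49/16.
h(49/16) = 39825/4096, h'(49/16) = 7203/256, so s₂ = (49/16) - (39825/4096)/(7203/256) = 52187/19208.

52187/19208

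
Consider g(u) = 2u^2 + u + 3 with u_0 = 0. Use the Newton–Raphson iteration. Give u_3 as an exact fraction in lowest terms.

-87/539

g'(u) = 4u + 1.
g(0) = 3, g'(0) = 1, so u_1 = 0 - 3/1 = -3.
g(-3) = 18, g'(-3) = -11, so u_2 = (-3) - 18/(-11) = -15/11.
g(-15/11) = 648/121, g'(-15/11) = -49/11, so u_3 = (-15/11) - (648/121)/(-49/11) = -87/539.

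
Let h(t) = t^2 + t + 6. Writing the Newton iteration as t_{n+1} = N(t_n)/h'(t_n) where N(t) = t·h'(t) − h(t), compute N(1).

h'(t) = 2t + 1.
N(t) = t·h'(t) − h(t) = t·(2t + 1) − (t^2 + t + 6) = t^2 − 6.
N(1) = −5.

−5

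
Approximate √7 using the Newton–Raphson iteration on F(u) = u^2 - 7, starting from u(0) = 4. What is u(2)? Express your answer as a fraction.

977/368

F'(u) = 2u.
F(4) = 9, F'(4) = 8, so u(1) = 4 - 9/8 = 23/8.
F(23/8) = 81/64, F'(23/8) = 23/4, so u(2) = (23/8) - (81/64)/(23/4) = 977/368.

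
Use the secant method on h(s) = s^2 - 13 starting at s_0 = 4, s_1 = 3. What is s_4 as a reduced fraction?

1042/289

h(4) = 3, h(3) = -4. s_2 = 3 - (-4)·(3 - 4)/((-4) - 3) = 25/7.
h(3) = -4, h(25/7) = -12/49. s_3 = (25/7) - (-12/49)·((25/7) - 3)/((-12/49) - (-4)) = 83/23.
h(25/7) = -12/49, h(83/23) = 12/529. s_4 = (83/23) - (12/529)·((83/23) - (25/7))/((12/529) - (-12/49)) = 1042/289.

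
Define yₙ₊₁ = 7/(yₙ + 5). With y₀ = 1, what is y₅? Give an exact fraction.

y₁ = 7/(1 + 5) = 7/6.
y₂ = 7/(7/6 + 5) = 42/37.
y₃ = 7/(42/37 + 5) = 259/227.
y₄ = 7/(259/227 + 5) = 1589/1394.
y₅ = 7/(1589/1394 + 5) = 9758/8559.

9758/8559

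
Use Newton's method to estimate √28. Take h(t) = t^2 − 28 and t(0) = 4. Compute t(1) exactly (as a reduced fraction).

h'(t) = 2t.
h(4) = −12, h'(4) = 8, so t(1) = 4 − (−12)/8 = 11/2.

11/2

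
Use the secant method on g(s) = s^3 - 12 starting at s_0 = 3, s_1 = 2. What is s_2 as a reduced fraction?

42/19

g(3) = 15, g(2) = -4. s_2 = 2 - (-4)·(2 - 3)/((-4) - 15) = 42/19.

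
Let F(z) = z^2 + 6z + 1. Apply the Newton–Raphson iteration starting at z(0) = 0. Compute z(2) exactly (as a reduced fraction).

F'(z) = 2z + 6.
F(0) = 1, F'(0) = 6, so z(1) = 0 - 1/6 = -1/6.
F(-1/6) = 1/36, F'(-1/6) = 17/3, so z(2) = (-1/6) - (1/36)/(17/3) = -35/204.

-35/204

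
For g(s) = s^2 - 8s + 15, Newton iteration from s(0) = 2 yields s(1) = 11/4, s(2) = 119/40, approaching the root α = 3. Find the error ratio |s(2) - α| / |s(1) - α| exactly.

s(1) - α = 11/4 - 3 = -1/4, so |s(1) - α| = 1/4.
s(2) - α = 119/40 - 3 = -1/40, so |s(2) - α| = 1/40.
Ratio = (1/40) / (1/4) = 1/10.

1/10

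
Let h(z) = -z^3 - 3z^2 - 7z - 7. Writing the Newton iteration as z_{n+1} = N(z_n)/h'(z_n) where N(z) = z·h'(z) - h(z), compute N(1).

h'(z) = -3z^2 - 6z - 7.
N(z) = z·h'(z) - h(z) = z·(-3z^2 - 6z - 7) - (-z^3 - 3z^2 - 7z - 7) = -2z^3 - 3z^2 + 7.
N(1) = 2.

2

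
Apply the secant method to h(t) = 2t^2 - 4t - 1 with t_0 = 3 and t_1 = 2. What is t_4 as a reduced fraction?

416/187

h(3) = 5, h(2) = -1. t_2 = 2 - (-1)·(2 - 3)/((-1) - 5) = 13/6.
h(2) = -1, h(13/6) = -5/18. t_3 = (13/6) - (-5/18)·((13/6) - 2)/((-5/18) - (-1)) = 29/13.
h(13/6) = -5/18, h(29/13) = 5/169. t_4 = (29/13) - (5/169)·((29/13) - (13/6))/((5/169) - (-5/18)) = 416/187.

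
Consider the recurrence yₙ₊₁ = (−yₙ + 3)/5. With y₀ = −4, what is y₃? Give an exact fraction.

y₁ = (−(−4) + 3)/5 = 7/5.
y₂ = (−(7/5) + 3)/5 = 8/25.
y₃ = (−(8/25) + 3)/5 = 67/125.

67/125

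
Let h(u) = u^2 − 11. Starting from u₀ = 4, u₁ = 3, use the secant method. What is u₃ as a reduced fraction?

h(4) = 5, h(3) = −2. u₂ = 3 − (−2)·(3 − 4)/((−2) − 5) = 23/7.
h(3) = −2, h(23/7) = −10/49. u₃ = (23/7) − (−10/49)·((23/7) − 3)/((−10/49) − (−2)) = 73/22.

73/22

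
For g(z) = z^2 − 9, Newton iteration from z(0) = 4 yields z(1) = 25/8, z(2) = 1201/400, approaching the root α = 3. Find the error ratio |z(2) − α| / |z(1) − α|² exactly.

4/25

z(1) − α = 25/8 − 3 = 1/8, so |z(1) − α| = 1/8.
z(2) − α = 1201/400 − 3 = 1/400, so |z(2) − α| = 1/400.
|z(1) − α|² = 1/64.
Ratio = (1/400) / (1/64) = 4/25.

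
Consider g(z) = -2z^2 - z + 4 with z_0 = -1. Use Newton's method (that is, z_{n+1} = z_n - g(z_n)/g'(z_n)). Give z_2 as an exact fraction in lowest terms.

g'(z) = -4z - 1.
g(-1) = 3, g'(-1) = 3, so z_1 = (-1) - 3/3 = -2.
g(-2) = -2, g'(-2) = 7, so z_2 = (-2) - (-2)/7 = -12/7.

-12/7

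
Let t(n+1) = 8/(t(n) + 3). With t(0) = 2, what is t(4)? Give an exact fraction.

872/511

t(1) = 8/(2 + 3) = 8/5.
t(2) = 8/(8/5 + 3) = 40/23.
t(3) = 8/(40/23 + 3) = 184/109.
t(4) = 8/(184/109 + 3) = 872/511.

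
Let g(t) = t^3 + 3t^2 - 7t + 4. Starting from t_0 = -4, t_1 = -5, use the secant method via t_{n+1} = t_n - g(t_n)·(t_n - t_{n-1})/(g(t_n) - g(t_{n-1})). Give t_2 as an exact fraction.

g(-4) = 16, g(-5) = -11. t_2 = (-5) - (-11)·((-5) - (-4))/((-11) - 16) = -124/27.

-124/27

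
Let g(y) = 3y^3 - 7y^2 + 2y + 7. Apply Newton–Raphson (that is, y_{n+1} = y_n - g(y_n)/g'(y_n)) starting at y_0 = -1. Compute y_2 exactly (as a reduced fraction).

-1819/2370

g'(y) = 9y^2 - 14y + 2.
g(-1) = -5, g'(-1) = 25, so y_1 = (-1) - (-5)/25 = -4/5.
g(-4/5) = -77/125, g'(-4/5) = 474/25, so y_2 = (-4/5) - (-77/125)/(474/25) = -1819/2370.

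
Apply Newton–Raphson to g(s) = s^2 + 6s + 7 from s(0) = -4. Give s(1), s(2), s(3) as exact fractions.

s(1) = -9/2, s(2) = -53/12, s(3) = -1801/408

g'(s) = 2s + 6.
g(-4) = -1, g'(-4) = -2, so s(1) = (-4) - (-1)/(-2) = -9/2.
g(-9/2) = 1/4, g'(-9/2) = -3, so s(2) = (-9/2) - (1/4)/(-3) = -53/12.
g(-53/12) = 1/144, g'(-53/12) = -17/6, so s(3) = (-53/12) - (1/144)/(-17/6) = -1801/408.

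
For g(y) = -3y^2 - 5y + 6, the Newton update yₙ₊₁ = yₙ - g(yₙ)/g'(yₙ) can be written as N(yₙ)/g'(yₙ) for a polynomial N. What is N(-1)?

g'(y) = -6y - 5.
N(y) = y·g'(y) - g(y) = y·(-6y - 5) - (-3y^2 - 5y + 6) = -3y^2 - 6.
N(-1) = -9.

-9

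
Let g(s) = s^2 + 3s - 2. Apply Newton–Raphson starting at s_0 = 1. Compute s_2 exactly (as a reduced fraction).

g'(s) = 2s + 3.
g(1) = 2, g'(1) = 5, so s_1 = 1 - 2/5 = 3/5.
g(3/5) = 4/25, g'(3/5) = 21/5, so s_2 = (3/5) - (4/25)/(21/5) = 59/105.

59/105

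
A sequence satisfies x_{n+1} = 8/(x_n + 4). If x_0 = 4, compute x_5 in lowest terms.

x_1 = 8/(4 + 4) = 1.
x_2 = 8/(1 + 4) = 8/5.
x_3 = 8/(8/5 + 4) = 10/7.
x_4 = 8/(10/7 + 4) = 28/19.
x_5 = 8/(28/19 + 4) = 19/13.

19/13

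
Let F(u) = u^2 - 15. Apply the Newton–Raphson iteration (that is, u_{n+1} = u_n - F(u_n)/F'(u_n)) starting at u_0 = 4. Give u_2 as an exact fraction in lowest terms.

F'(u) = 2u.
F(4) = 1, F'(4) = 8, so u_1 = 4 - 1/8 = 31/8.
F(31/8) = 1/64, F'(31/8) = 31/4, so u_2 = (31/8) - (1/64)/(31/4) = 1921/496.

1921/496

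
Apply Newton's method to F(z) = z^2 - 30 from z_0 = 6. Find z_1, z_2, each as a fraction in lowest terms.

z_1 = 11/2, z_2 = 241/44

F'(z) = 2z.
F(6) = 6, F'(6) = 12, so z_1 = 6 - 6/12 = 11/2.
F(11/2) = 1/4, F'(11/2) = 11, so z_2 = (11/2) - (1/4)/11 = 241/44.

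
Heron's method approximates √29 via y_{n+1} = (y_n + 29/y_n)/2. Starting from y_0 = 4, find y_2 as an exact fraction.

3881/720

y_1 = (4 + 29/4)/2 = 45/8.
y_2 = (45/8 + 29/(45/8))/2 = 3881/720.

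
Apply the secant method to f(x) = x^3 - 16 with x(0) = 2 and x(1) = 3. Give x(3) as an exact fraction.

f(2) = -8, f(3) = 11. x(2) = 3 - 11·(3 - 2)/(11 - (-8)) = 46/19.
f(3) = 11, f(46/19) = -12408/6859. x(3) = (46/19) - (-12408/6859)·((46/19) - 3)/((-12408/6859) - 11) = 19990/7987.

19990/7987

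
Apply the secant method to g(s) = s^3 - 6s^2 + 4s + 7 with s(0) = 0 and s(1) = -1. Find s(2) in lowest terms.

g(0) = 7, g(-1) = -4. s(2) = (-1) - (-4)·((-1) - 0)/((-4) - 7) = -7/11.

-7/11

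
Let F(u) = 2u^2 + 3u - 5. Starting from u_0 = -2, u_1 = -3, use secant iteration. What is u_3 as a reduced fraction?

F(-2) = -3, F(-3) = 4. u_2 = (-3) - 4·((-3) - (-2))/(4 - (-3)) = -17/7.
F(-3) = 4, F(-17/7) = -24/49. u_3 = (-17/7) - (-24/49)·((-17/7) - (-3))/((-24/49) - 4) = -137/55.

-137/55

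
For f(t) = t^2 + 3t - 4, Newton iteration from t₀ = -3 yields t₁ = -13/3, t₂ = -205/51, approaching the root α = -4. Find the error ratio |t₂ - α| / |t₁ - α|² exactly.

t₁ - α = -13/3 - (-4) = -13/3 + 4 = -1/3, so |t₁ - α| = 1/3.
t₂ - α = -205/51 - (-4) = -205/51 + 4 = -1/51, so |t₂ - α| = 1/51.
|t₁ - α|² = 1/9.
Ratio = (1/51) / (1/9) = 3/17.

3/17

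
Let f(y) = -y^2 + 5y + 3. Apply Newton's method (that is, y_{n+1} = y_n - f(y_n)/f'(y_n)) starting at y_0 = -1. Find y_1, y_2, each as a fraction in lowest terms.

f'(y) = -2y + 5.
f(-1) = -3, f'(-1) = 7, so y_1 = (-1) - (-3)/7 = -4/7.
f(-4/7) = -9/49, f'(-4/7) = 43/7, so y_2 = (-4/7) - (-9/49)/(43/7) = -163/301.

y_1 = -4/7, y_2 = -163/301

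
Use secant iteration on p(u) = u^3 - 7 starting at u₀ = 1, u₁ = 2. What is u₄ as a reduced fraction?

99535299/52030837

p(1) = -6, p(2) = 1. u₂ = 2 - 1·(2 - 1)/(1 - (-6)) = 13/7.
p(2) = 1, p(13/7) = -204/343. u₃ = (13/7) - (-204/343)·((13/7) - 2)/((-204/343) - 1) = 1045/547.
p(13/7) = -204/343, p(1045/547) = -4505136/163667323. u₄ = (1045/547) - (-4505136/163667323)·((1045/547) - (13/7))/((-4505136/163667323) - (-204/343)) = 99535299/52030837.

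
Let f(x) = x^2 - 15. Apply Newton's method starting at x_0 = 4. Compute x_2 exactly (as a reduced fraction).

1921/496

f'(x) = 2x.
f(4) = 1, f'(4) = 8, so x_1 = 4 - 1/8 = 31/8.
f(31/8) = 1/64, f'(31/8) = 31/4, so x_2 = (31/8) - (1/64)/(31/4) = 1921/496.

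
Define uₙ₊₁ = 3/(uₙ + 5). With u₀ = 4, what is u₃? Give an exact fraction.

48/89

u₁ = 3/(4 + 5) = 1/3.
u₂ = 3/(1/3 + 5) = 9/16.
u₃ = 3/(9/16 + 5) = 48/89.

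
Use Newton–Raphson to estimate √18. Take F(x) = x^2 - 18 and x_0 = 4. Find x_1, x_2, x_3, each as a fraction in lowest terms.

F'(x) = 2x.
F(4) = -2, F'(4) = 8, so x_1 = 4 - (-2)/8 = 17/4.
F(17/4) = 1/16, F'(17/4) = 17/2, so x_2 = (17/4) - (1/16)/(17/2) = 577/136.
F(577/136) = 1/18496, F'(577/136) = 577/68, so x_3 = (577/136) - (1/18496)/(577/68) = 665857/156944.

x_1 = 17/4, x_2 = 577/136, x_3 = 665857/156944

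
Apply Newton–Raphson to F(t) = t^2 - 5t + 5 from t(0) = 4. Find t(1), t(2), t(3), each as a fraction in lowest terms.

F'(t) = 2t - 5.
F(4) = 1, F'(4) = 3, so t(1) = 4 - 1/3 = 11/3.
F(11/3) = 1/9, F'(11/3) = 7/3, so t(2) = (11/3) - (1/9)/(7/3) = 76/21.
F(76/21) = 1/441, F'(76/21) = 47/21, so t(3) = (76/21) - (1/441)/(47/21) = 3571/987.

t(1) = 11/3, t(2) = 76/21, t(3) = 3571/987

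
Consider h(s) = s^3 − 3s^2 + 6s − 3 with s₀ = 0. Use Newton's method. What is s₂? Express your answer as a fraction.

h'(s) = 3s^2 − 6s + 6.
h(0) = −3, h'(0) = 6, so s₁ = 0 − (−3)/6 = 1/2.
h(1/2) = −5/8, h'(1/2) = 15/4, so s₂ = (1/2) − (−5/8)/(15/4) = 2/3.

2/3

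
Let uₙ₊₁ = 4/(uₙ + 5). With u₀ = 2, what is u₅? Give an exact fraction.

5084/7247

u₁ = 4/(2 + 5) = 4/7.
u₂ = 4/(4/7 + 5) = 28/39.
u₃ = 4/(28/39 + 5) = 156/223.
u₄ = 4/(156/223 + 5) = 892/1271.
u₅ = 4/(892/1271 + 5) = 5084/7247.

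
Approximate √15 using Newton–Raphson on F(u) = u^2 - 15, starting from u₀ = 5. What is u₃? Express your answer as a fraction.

1921/496

F'(u) = 2u.
F(5) = 10, F'(5) = 10, so u₁ = 5 - 10/10 = 4.
F(4) = 1, F'(4) = 8, so u₂ = 4 - 1/8 = 31/8.
F(31/8) = 1/64, F'(31/8) = 31/4, so u₃ = (31/8) - (1/64)/(31/4) = 1921/496.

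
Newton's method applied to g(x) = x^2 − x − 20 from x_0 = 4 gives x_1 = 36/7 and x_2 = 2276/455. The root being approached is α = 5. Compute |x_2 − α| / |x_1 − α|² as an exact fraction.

x_1 − α = 36/7 − 5 = 1/7, so |x_1 − α| = 1/7.
x_2 − α = 2276/455 − 5 = 1/455, so |x_2 − α| = 1/455.
|x_1 − α|² = 1/49.
Ratio = (1/455) / (1/49) = 7/65.

7/65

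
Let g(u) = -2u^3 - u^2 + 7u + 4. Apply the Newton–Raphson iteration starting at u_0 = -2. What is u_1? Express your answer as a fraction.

g'(u) = -6u^2 - 2u + 7.
g(-2) = 2, g'(-2) = -13, so u_1 = (-2) - 2/(-13) = -24/13.

-24/13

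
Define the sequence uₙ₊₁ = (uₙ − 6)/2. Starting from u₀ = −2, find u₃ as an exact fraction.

u₁ = ((−2) − 6)/2 = −4.
u₂ = ((−4) − 6)/2 = −5.
u₃ = ((−5) − 6)/2 = −11/2.

−11/2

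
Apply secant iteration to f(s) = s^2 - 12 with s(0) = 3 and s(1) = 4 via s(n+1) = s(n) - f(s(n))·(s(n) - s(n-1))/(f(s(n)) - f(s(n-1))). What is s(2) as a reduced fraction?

24/7

f(3) = -3, f(4) = 4. s(2) = 4 - 4·(4 - 3)/(4 - (-3)) = 24/7.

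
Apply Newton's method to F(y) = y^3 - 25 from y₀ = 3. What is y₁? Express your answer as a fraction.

79/27

F'(y) = 3y^2.
F(3) = 2, F'(3) = 27, so y₁ = 3 - 2/27 = 79/27.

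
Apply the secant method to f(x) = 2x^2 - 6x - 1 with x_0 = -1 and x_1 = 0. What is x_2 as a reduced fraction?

f(-1) = 7, f(0) = -1. x_2 = 0 - (-1)·(0 - (-1))/((-1) - 7) = -1/8.

-1/8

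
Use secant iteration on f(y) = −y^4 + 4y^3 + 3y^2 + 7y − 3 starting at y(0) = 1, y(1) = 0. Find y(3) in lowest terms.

f(1) = 10, f(0) = −3. y(2) = 0 − (−3)·(0 − 1)/((−3) − 10) = 3/13.
f(0) = −3, f(3/13) = −33660/28561. y(3) = (3/13) − (−33660/28561)·((3/13) − 0)/((−33660/28561) − (−3)) = 6591/17341.

6591/17341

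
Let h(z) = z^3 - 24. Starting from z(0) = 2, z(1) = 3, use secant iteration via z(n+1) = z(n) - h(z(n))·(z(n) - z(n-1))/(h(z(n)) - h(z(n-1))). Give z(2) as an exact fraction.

54/19

h(2) = -16, h(3) = 3. z(2) = 3 - 3·(3 - 2)/(3 - (-16)) = 54/19.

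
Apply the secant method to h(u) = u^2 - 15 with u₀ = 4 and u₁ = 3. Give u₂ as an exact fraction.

h(4) = 1, h(3) = -6. u₂ = 3 - (-6)·(3 - 4)/((-6) - 1) = 27/7.

27/7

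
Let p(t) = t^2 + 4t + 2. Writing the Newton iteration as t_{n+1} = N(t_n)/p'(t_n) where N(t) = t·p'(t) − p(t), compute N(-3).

7

p'(t) = 2t + 4.
N(t) = t·p'(t) − p(t) = t·(2t + 4) − (t^2 + 4t + 2) = t^2 − 2.
N(-3) = 7.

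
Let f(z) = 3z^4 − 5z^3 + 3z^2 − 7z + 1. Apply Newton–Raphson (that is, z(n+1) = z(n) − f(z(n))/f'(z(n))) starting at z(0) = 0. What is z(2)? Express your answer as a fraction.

f'(z) = 12z^3 − 15z^2 + 6z − 7.
f(0) = 1, f'(0) = −7, so z(1) = 0 − 1/(−7) = 1/7.
f(1/7) = 115/2401, f'(1/7) = −2200/343, so z(2) = (1/7) − (115/2401)/(−2200/343) = 463/3080.

463/3080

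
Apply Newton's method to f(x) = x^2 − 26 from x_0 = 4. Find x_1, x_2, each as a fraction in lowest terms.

f'(x) = 2x.
f(4) = −10, f'(4) = 8, so x_1 = 4 − (−10)/8 = 21/4.
f(21/4) = 25/16, f'(21/4) = 21/2, so x_2 = (21/4) − (25/16)/(21/2) = 857/168.

x_1 = 21/4, x_2 = 857/168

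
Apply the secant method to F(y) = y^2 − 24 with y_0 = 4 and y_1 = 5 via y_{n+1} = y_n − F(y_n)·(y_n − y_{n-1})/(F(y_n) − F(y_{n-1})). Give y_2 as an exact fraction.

44/9

F(4) = −8, F(5) = 1. y_2 = 5 − 1·(5 − 4)/(1 − (−8)) = 44/9.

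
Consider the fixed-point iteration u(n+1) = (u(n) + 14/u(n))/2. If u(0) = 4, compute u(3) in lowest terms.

u(1) = (4 + 14/4)/2 = 15/4.
u(2) = (15/4 + 14/(15/4))/2 = 449/120.
u(3) = (449/120 + 14/(449/120))/2 = 403201/107760.

403201/107760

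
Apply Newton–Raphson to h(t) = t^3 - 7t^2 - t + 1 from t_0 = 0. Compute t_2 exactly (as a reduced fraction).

h'(t) = 3t^2 - 14t - 1.
h(0) = 1, h'(0) = -1, so t_1 = 0 - 1/(-1) = 1.
h(1) = -6, h'(1) = -12, so t_2 = 1 - (-6)/(-12) = 1/2.

1/2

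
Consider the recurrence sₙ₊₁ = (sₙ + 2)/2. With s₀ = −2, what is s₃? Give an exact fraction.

s₁ = ((−2) + 2)/2 = 0.
s₂ = (0 + 2)/2 = 1.
s₃ = (1 + 2)/2 = 3/2.

3/2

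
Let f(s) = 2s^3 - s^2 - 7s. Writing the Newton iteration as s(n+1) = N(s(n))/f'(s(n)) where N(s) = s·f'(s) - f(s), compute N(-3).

f'(s) = 6s^2 - 2s - 7.
N(s) = s·f'(s) - f(s) = s·(6s^2 - 2s - 7) - (2s^3 - s^2 - 7s) = 4s^3 - s^2.
N(-3) = -117.

-117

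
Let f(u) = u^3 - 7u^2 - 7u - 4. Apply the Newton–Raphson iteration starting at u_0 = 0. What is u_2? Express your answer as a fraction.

f'(u) = 3u^2 - 14u - 7.
f(0) = -4, f'(0) = -7, so u_1 = 0 - (-4)/(-7) = -4/7.
f(-4/7) = -848/343, f'(-4/7) = 97/49, so u_2 = (-4/7) - (-848/343)/(97/49) = 460/679.

460/679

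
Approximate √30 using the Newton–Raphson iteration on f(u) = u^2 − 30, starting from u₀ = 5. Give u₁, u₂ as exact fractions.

u₁ = 11/2, u₂ = 241/44

f'(u) = 2u.
f(5) = −5, f'(5) = 10, so u₁ = 5 − (−5)/10 = 11/2.
f(11/2) = 1/4, f'(11/2) = 11, so u₂ = (11/2) − (1/4)/11 = 241/44.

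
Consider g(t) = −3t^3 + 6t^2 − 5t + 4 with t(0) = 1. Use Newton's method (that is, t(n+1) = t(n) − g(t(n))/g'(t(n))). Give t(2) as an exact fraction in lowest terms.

g'(t) = −9t^2 + 12t − 5.
g(1) = 2, g'(1) = −2, so t(1) = 1 − 2/(−2) = 2.
g(2) = −6, g'(2) = −17, so t(2) = 2 − (−6)/(−17) = 28/17.

28/17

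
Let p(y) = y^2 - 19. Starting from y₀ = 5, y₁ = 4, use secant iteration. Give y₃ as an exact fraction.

109/25

p(5) = 6, p(4) = -3. y₂ = 4 - (-3)·(4 - 5)/((-3) - 6) = 13/3.
p(4) = -3, p(13/3) = -2/9. y₃ = (13/3) - (-2/9)·((13/3) - 4)/((-2/9) - (-3)) = 109/25.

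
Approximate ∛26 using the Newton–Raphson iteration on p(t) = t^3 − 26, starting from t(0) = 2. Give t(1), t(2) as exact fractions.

p'(t) = 3t^2.
p(2) = −18, p'(2) = 12, so t(1) = 2 − (−18)/12 = 7/2.
p(7/2) = 135/8, p'(7/2) = 147/4, so t(2) = (7/2) − (135/8)/(147/4) = 149/49.

t(1) = 7/2, t(2) = 149/49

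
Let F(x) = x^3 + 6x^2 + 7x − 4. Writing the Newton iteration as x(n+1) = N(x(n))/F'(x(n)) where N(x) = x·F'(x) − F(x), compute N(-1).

8

F'(x) = 3x^2 + 12x + 7.
N(x) = x·F'(x) − F(x) = x·(3x^2 + 12x + 7) − (x^3 + 6x^2 + 7x − 4) = 2x^3 + 6x^2 + 4.
N(-1) = 8.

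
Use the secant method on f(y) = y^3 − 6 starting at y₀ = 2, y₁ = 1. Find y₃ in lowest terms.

f(2) = 2, f(1) = −5. y₂ = 1 − (−5)·(1 − 2)/((−5) − 2) = 12/7.
f(1) = −5, f(12/7) = −330/343. y₃ = (12/7) − (−330/343)·((12/7) − 1)/((−330/343) − (−5)) = 522/277.

522/277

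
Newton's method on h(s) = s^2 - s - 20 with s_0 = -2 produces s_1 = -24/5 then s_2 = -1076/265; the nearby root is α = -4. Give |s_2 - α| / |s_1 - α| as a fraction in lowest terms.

4/53

s_1 - α = -24/5 - (-4) = -24/5 + 4 = -4/5, so |s_1 - α| = 4/5.
s_2 - α = -1076/265 - (-4) = -1076/265 + 4 = -16/265, so |s_2 - α| = 16/265.
Ratio = (16/265) / (4/5) = 4/53.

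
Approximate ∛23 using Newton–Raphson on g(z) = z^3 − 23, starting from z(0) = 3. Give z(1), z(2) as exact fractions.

g'(z) = 3z^2.
g(3) = 4, g'(3) = 27, so z(1) = 3 − 4/27 = 77/27.
g(77/27) = 3824/19683, g'(77/27) = 5929/243, so z(2) = (77/27) − (3824/19683)/(5929/243) = 1365775/480249.

z(1) = 77/27, z(2) = 1365775/480249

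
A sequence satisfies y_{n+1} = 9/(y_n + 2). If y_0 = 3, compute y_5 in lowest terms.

y_1 = 9/(3 + 2) = 9/5.
y_2 = 9/(9/5 + 2) = 45/19.
y_3 = 9/(45/19 + 2) = 171/83.
y_4 = 9/(171/83 + 2) = 747/337.
y_5 = 9/(747/337 + 2) = 3033/1421.

3033/1421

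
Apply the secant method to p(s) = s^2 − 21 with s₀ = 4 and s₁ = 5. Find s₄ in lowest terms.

p(4) = −5, p(5) = 4. s₂ = 5 − 4·(5 − 4)/(4 − (−5)) = 41/9.
p(5) = 4, p(41/9) = −20/81. s₃ = (41/9) − (−20/81)·((41/9) − 5)/((−20/81) − 4) = 197/43.
p(41/9) = −20/81, p(197/43) = −20/1849. s₄ = (197/43) − (−20/1849)·((197/43) − (41/9))/((−20/1849) − (−20/81)) = 4051/884.

4051/884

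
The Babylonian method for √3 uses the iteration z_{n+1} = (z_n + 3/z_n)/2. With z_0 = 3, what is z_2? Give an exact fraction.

7/4

z_1 = (3 + 3/3)/2 = 2.
z_2 = (2 + 3/2)/2 = 7/4.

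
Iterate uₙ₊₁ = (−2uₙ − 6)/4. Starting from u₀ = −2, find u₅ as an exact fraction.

−31/32

u₁ = (−2·(−2) − 6)/4 = −1/2.
u₂ = (−2·(−1/2) − 6)/4 = −5/4.
u₃ = (−2·(−5/4) − 6)/4 = −7/8.
u₄ = (−2·(−7/8) − 6)/4 = −17/16.
u₅ = (−2·(−17/16) − 6)/4 = −31/32.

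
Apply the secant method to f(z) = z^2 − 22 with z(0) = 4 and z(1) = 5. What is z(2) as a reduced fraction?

14/3

f(4) = −6, f(5) = 3. z(2) = 5 − 3·(5 − 4)/(3 − (−6)) = 14/3.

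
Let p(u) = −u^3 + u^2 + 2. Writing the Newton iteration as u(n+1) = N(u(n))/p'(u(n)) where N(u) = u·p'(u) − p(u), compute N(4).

p'(u) = −3u^2 + 2u.
N(u) = u·p'(u) − p(u) = u·(−3u^2 + 2u) − (−u^3 + u^2 + 2) = −2u^3 + u^2 − 2.
N(4) = −114.

−114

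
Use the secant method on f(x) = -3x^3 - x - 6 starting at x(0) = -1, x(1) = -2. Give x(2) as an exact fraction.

-12/11

f(-1) = -2, f(-2) = 20. x(2) = (-2) - 20·((-2) - (-1))/(20 - (-2)) = -12/11.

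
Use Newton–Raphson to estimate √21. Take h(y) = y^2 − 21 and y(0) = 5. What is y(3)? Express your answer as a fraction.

h'(y) = 2y.
h(5) = 4, h'(5) = 10, so y(1) = 5 − 4/10 = 23/5.
h(23/5) = 4/25, h'(23/5) = 46/5, so y(2) = (23/5) − (4/25)/(46/5) = 527/115.
h(527/115) = 4/13225, h'(527/115) = 1054/115, so y(3) = (527/115) − (4/13225)/(1054/115) = 277727/60605.

277727/60605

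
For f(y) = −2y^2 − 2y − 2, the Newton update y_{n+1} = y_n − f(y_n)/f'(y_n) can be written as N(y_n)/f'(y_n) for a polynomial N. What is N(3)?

f'(y) = −4y − 2.
N(y) = y·f'(y) − f(y) = y·(−4y − 2) − (−2y^2 − 2y − 2) = −2y^2 + 2.
N(3) = −16.

−16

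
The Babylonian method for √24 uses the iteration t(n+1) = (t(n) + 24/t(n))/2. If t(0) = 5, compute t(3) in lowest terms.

t(1) = (5 + 24/5)/2 = 49/10.
t(2) = (49/10 + 24/(49/10))/2 = 4801/980.
t(3) = (4801/980 + 24/(4801/980))/2 = 46099201/9409960.

46099201/9409960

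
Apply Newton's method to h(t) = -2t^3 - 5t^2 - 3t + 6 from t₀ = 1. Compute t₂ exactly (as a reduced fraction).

25343/33459

h'(t) = -6t^2 - 10t - 3.
h(1) = -4, h'(1) = -19, so t₁ = 1 - (-4)/(-19) = 15/19.
h(15/19) = -3216/6859, h'(15/19) = -5283/361, so t₂ = (15/19) - (-3216/6859)/(-5283/361) = 25343/33459.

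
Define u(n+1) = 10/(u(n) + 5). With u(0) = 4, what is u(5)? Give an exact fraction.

950/621

u(1) = 10/(4 + 5) = 10/9.
u(2) = 10/(10/9 + 5) = 18/11.
u(3) = 10/(18/11 + 5) = 110/73.
u(4) = 10/(110/73 + 5) = 146/95.
u(5) = 10/(146/95 + 5) = 950/621.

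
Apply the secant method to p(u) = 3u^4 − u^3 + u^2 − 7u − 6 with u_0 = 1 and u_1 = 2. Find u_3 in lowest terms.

p(1) = −10, p(2) = 24. u_2 = 2 − 24·(2 − 1)/(24 − (−10)) = 22/17.
p(2) = 24, p(22/17) = −596100/83521. u_3 = (22/17) − (−596100/83521)·((22/17) − 2)/((−596100/83521) − 24) = 105174/72239.

105174/72239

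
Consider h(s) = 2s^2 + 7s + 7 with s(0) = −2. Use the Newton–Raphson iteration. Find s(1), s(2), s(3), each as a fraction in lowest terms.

h'(s) = 4s + 7.
h(−2) = 1, h'(−2) = −1, so s(1) = (−2) − 1/(−1) = −1.
h(−1) = 2, h'(−1) = 3, so s(2) = (−1) − 2/3 = −5/3.
h(−5/3) = 8/9, h'(−5/3) = 1/3, so s(3) = (−5/3) − (8/9)/(1/3) = −13/3.

s(1) = −1, s(2) = −5/3, s(3) = −13/3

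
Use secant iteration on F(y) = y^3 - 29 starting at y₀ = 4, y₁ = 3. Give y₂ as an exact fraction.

F(4) = 35, F(3) = -2. y₂ = 3 - (-2)·(3 - 4)/((-2) - 35) = 113/37.

113/37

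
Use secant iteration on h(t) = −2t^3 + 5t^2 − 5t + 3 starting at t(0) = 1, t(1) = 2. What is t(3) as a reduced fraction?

h(1) = 1, h(2) = −3. t(2) = 2 − (−3)·(2 − 1)/((−3) − 1) = 5/4.
h(2) = −3, h(5/4) = 21/32. t(3) = (5/4) − (21/32)·((5/4) − 2)/((21/32) − (−3)) = 18/13.

18/13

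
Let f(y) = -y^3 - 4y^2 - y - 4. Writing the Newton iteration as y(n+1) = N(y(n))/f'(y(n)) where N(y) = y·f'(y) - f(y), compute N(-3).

22

f'(y) = -3y^2 - 8y - 1.
N(y) = y·f'(y) - f(y) = y·(-3y^2 - 8y - 1) - (-y^3 - 4y^2 - y - 4) = -2y^3 - 4y^2 + 4.
N(-3) = 22.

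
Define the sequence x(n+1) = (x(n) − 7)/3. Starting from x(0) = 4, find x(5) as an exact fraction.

x(1) = (4 − 7)/3 = −1.
x(2) = ((−1) − 7)/3 = −8/3.
x(3) = ((−8/3) − 7)/3 = −29/9.
x(4) = ((−29/9) − 7)/3 = −92/27.
x(5) = ((−92/27) − 7)/3 = −281/81.

−281/81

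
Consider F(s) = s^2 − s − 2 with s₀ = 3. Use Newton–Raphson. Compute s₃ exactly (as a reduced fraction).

F'(s) = 2s − 1.
F(3) = 4, F'(3) = 5, so s₁ = 3 − 4/5 = 11/5.
F(11/5) = 16/25, F'(11/5) = 17/5, so s₂ = (11/5) − (16/25)/(17/5) = 171/85.
F(171/85) = 256/7225, F'(171/85) = 257/85, so s₃ = (171/85) − (256/7225)/(257/85) = 43691/21845.

43691/21845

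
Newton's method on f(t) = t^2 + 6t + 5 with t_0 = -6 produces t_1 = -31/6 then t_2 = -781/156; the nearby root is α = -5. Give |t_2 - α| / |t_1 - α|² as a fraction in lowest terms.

t_1 - α = -31/6 - (-5) = -31/6 + 5 = -1/6, so |t_1 - α| = 1/6.
t_2 - α = -781/156 - (-5) = -781/156 + 5 = -1/156, so |t_2 - α| = 1/156.
|t_1 - α|² = 1/36.
Ratio = (1/156) / (1/36) = 3/13.

3/13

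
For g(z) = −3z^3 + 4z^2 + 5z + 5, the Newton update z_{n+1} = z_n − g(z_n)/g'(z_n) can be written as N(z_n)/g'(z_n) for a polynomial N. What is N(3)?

g'(z) = −9z^2 + 8z + 5.
N(z) = z·g'(z) − g(z) = z·(−9z^2 + 8z + 5) − (−3z^3 + 4z^2 + 5z + 5) = −6z^3 + 4z^2 − 5.
N(3) = −131.

−131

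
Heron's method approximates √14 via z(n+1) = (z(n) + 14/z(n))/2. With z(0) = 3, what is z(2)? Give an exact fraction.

1033/276

z(1) = (3 + 14/3)/2 = 23/6.
z(2) = (23/6 + 14/(23/6))/2 = 1033/276.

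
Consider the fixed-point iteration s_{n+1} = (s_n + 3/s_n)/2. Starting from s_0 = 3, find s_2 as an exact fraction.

s_1 = (3 + 3/3)/2 = 2.
s_2 = (2 + 3/2)/2 = 7/4.

7/4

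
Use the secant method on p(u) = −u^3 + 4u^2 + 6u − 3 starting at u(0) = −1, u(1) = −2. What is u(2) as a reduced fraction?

p(−1) = −4, p(−2) = 9. u(2) = (−2) − 9·((−2) − (−1))/(9 − (−4)) = −17/13.

−17/13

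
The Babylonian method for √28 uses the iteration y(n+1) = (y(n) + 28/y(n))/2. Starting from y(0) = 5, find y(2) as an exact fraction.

5609/1060

y(1) = (5 + 28/5)/2 = 53/10.
y(2) = (53/10 + 28/(53/10))/2 = 5609/1060.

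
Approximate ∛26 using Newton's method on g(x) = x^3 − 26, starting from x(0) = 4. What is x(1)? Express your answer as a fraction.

g'(x) = 3x^2.
g(4) = 38, g'(4) = 48, so x(1) = 4 − 38/48 = 77/24.

77/24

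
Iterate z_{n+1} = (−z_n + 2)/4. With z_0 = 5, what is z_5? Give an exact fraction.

z_1 = (−5 + 2)/4 = −3/4.
z_2 = (−(−3/4) + 2)/4 = 11/16.
z_3 = (−(11/16) + 2)/4 = 21/64.
z_4 = (−(21/64) + 2)/4 = 107/256.
z_5 = (−(107/256) + 2)/4 = 405/1024.

405/1024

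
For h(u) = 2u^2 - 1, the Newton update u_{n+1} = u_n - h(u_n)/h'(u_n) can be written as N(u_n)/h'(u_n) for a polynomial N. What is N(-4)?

33

h'(u) = 4u.
N(u) = u·h'(u) - h(u) = u·(4u) - (2u^2 - 1) = 2u^2 + 1.
N(-4) = 33.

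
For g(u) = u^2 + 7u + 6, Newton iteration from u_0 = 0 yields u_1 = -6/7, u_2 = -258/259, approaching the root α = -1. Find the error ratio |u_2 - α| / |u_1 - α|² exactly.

u_1 - α = -6/7 - (-1) = -6/7 + 1 = 1/7, so |u_1 - α| = 1/7.
u_2 - α = -258/259 - (-1) = -258/259 + 1 = 1/259, so |u_2 - α| = 1/259.
|u_1 - α|² = 1/49.
Ratio = (1/259) / (1/49) = 7/37.

7/37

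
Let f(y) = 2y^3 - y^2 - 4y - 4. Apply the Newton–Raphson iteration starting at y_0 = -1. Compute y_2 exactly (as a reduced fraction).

-31/25

f'(y) = 6y^2 - 2y - 4.
f(-1) = -3, f'(-1) = 4, so y_1 = (-1) - (-3)/4 = -1/4.
f(-1/4) = -99/32, f'(-1/4) = -25/8, so y_2 = (-1/4) - (-99/32)/(-25/8) = -31/25.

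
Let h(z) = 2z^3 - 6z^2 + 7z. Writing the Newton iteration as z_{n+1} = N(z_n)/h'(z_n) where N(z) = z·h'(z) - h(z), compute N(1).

h'(z) = 6z^2 - 12z + 7.
N(z) = z·h'(z) - h(z) = z·(6z^2 - 12z + 7) - (2z^3 - 6z^2 + 7z) = 4z^3 - 6z^2.
N(1) = -2.

-2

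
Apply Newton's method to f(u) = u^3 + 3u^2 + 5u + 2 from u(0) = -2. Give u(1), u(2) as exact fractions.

f'(u) = 3u^2 + 6u + 5.
f(-2) = -4, f'(-2) = 5, so u(1) = (-2) - (-4)/5 = -6/5.
f(-6/5) = -176/125, f'(-6/5) = 53/25, so u(2) = (-6/5) - (-176/125)/(53/25) = -142/265.

u(1) = -6/5, u(2) = -142/265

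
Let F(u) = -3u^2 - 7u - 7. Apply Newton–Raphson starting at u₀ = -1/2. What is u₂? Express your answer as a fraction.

-83/608

F'(u) = -6u - 7.
F(-1/2) = -17/4, F'(-1/2) = -4, so u₁ = (-1/2) - (-17/4)/(-4) = -25/16.
F(-25/16) = -867/256, F'(-25/16) = 19/8, so u₂ = (-25/16) - (-867/256)/(19/8) = -83/608.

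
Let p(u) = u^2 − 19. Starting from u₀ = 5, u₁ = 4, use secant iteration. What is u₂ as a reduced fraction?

p(5) = 6, p(4) = −3. u₂ = 4 − (−3)·(4 − 5)/((−3) − 6) = 13/3.

13/3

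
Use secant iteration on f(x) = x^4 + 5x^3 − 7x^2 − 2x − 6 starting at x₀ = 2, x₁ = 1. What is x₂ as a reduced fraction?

f(2) = 18, f(1) = −9. x₂ = 1 − (−9)·(1 − 2)/((−9) − 18) = 4/3.

4/3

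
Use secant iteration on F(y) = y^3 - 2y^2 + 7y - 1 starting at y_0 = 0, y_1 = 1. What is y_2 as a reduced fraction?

1/6

F(0) = -1, F(1) = 5. y_2 = 1 - 5·(1 - 0)/(5 - (-1)) = 1/6.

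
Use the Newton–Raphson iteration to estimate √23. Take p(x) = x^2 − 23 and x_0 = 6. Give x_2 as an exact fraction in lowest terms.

p'(x) = 2x.
p(6) = 13, p'(6) = 12, so x_1 = 6 − 13/12 = 59/12.
p(59/12) = 169/144, p'(59/12) = 59/6, so x_2 = (59/12) − (169/144)/(59/6) = 6793/1416.

6793/1416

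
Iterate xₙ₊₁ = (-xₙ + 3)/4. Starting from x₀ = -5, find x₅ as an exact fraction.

155/256

x₁ = (-(-5) + 3)/4 = 2.
x₂ = (-2 + 3)/4 = 1/4.
x₃ = (-(1/4) + 3)/4 = 11/16.
x₄ = (-(11/16) + 3)/4 = 37/64.
x₅ = (-(37/64) + 3)/4 = 155/256.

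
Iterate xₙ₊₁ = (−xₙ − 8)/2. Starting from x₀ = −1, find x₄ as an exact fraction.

−41/16

x₁ = (−(−1) − 8)/2 = −7/2.
x₂ = (−(−7/2) − 8)/2 = −9/4.
x₃ = (−(−9/4) − 8)/2 = −23/8.
x₄ = (−(−23/8) − 8)/2 = −41/16.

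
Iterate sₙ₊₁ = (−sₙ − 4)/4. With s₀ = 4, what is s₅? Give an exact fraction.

s₁ = (−4 − 4)/4 = −2.
s₂ = (−(−2) − 4)/4 = −1/2.
s₃ = (−(−1/2) − 4)/4 = −7/8.
s₄ = (−(−7/8) − 4)/4 = −25/32.
s₅ = (−(−25/32) − 4)/4 = −103/128.

−103/128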